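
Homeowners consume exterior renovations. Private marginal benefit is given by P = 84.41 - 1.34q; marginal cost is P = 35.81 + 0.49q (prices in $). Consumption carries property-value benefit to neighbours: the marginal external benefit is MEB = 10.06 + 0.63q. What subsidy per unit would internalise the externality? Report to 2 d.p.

subsidy = $40.86 per unit

Social marginal benefit = demand + MEB = 94.47 - 0.71q.
Set SMB = MC: 94.47 - 0.71q = 35.81 + 0.49q → q* = 48.8833.
The Pigouvian subsidy equals MEB at q*: 10.06 + 0.63×48.8833 = 40.8565.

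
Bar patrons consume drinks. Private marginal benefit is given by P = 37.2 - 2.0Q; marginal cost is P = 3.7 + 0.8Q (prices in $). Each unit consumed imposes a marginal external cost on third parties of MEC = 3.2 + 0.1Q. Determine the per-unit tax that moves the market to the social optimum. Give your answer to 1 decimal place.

Social marginal benefit = demand − MEC = 34.0 - 2.1Q.
Set SMB = MC: 34.0 - 2.1Q = 3.7 + 0.8Q → Q* = 10.4483.
The Pigouvian tax equals MEC at Q*: 3.2 + 0.1×10.4483 = 4.2448.

tax = $4.2 per unit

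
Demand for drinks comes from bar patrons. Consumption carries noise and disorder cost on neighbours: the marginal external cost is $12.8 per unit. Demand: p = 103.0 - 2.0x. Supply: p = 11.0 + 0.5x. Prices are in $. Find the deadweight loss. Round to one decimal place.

Market equilibrium (private): 11.0 + 0.5x = 103.0 - 2.0x → x_m = 36.8000.
Social marginal benefit = demand − MEC = 90.2 - 2.0x.
Set SMB = MC: 90.2 - 2.0x = 11.0 + 0.5x → x* = 31.6800.
The welfare-loss triangle has base |x_m − x*| and height MEC(x_m) (the vertical gap between SMB and MC is zero at x* and MEC at x_m).
DWL = ½ × 5.1200 × 12.8000 = 32.7680.

DWL = $32.8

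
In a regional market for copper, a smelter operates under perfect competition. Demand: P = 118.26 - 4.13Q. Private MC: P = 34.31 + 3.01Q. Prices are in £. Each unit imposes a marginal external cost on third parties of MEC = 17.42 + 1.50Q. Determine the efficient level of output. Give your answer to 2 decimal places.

Social marginal cost = private MC + MEC = 51.73 + 4.51Q.
Set SMC = demand: 51.73 + 4.51Q = 118.26 - 4.13Q → Q* = 7.7002.

Q* = 7.70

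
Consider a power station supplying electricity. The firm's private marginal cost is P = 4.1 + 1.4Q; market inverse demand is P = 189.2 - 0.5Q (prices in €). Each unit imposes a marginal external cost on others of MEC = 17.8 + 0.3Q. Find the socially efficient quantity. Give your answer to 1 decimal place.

Q* = 76.0

Social marginal cost = private MC + MEC = 21.9 + 1.7Q.
Set SMC = demand: 21.9 + 1.7Q = 189.2 - 0.5Q → Q* = 76.0455.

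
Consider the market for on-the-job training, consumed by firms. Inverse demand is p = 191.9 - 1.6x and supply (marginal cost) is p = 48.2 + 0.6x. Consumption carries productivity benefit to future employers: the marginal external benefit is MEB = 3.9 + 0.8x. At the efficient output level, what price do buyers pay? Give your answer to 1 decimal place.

Social marginal benefit = demand + MEB = 195.8 - 0.8x.
Set SMB = MC: 195.8 - 0.8x = 48.2 + 0.6x → x* = 105.4286.
Consumer price on the demand curve at x*: 191.9 − 1.6×105.4286 = 23.2142.

P = 23.2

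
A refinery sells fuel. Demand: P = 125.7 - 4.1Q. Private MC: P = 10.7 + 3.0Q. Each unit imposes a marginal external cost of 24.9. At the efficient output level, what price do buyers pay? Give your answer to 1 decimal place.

Social marginal cost = private MC + MEC = 35.6 + 3.0Q.
Set SMC = demand: 35.6 + 3.0Q = 125.7 - 4.1Q → Q* = 12.6901.
Consumer price on the demand curve at Q*: 125.7 − 4.1×12.6901 = 73.6706.

P = 73.7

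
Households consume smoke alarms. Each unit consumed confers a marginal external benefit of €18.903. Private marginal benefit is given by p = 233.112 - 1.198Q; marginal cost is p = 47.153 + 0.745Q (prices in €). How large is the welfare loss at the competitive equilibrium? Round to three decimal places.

Market equilibrium (private): 47.153 + 0.745Q = 233.112 - 1.198Q → Q_m = 95.7072.
Social marginal benefit = demand + MEB = 252.015 - 1.198Q.
Set SMB = MC: 252.015 - 1.198Q = 47.153 + 0.745Q → Q* = 105.4359.
Between Q* and Q_m the wedge SMB − MC runs linearly from 0 to MEB(Q_m), so the loss is a triangle.
DWL = ½ × 9.7287 × 18.9030 = 91.9508.

DWL = €91.951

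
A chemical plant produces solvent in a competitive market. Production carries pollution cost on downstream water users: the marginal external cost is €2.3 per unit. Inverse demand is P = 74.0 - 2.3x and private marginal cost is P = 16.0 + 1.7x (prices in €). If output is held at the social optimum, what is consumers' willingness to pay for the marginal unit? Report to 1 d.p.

Social marginal cost = private MC + MEC = 18.3 + 1.7x.
Set SMC = demand: 18.3 + 1.7x = 74.0 - 2.3x → x* = 13.9250.
Consumer price on the demand curve at x*: 74.0 − 2.3×13.9250 = 41.9725.

P = €42.0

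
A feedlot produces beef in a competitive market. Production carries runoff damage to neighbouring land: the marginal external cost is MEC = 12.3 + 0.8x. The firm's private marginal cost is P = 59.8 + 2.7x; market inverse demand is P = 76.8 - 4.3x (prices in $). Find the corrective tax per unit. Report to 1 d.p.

tax = $12.8 per unit

Social marginal cost = private MC + MEC = 72.1 + 3.5x.
Set SMC = demand: 72.1 + 3.5x = 76.8 - 4.3x → x* = 0.6026.
The Pigouvian tax equals MEC at x*: 12.3 + 0.8×0.6026 = 12.7821.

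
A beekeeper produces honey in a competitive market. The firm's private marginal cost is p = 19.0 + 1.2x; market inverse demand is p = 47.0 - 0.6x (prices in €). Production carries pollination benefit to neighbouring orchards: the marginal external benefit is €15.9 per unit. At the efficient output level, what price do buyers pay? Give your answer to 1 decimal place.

Social marginal cost = private MC − MEB = 3.1 + 1.2x.
Set SMC = demand: 3.1 + 1.2x = 47.0 - 0.6x → x* = 24.3889.
Consumer price on the demand curve at x*: 47.0 − 0.6×24.3889 = 32.3667.

P = €32.4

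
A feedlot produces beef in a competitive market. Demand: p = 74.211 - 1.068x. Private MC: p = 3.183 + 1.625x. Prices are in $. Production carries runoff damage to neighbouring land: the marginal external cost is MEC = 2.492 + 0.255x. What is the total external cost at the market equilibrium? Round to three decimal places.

Market equilibrium (private): 3.183 + 1.625x = 74.211 - 1.068x → x_m = 26.3750.
Total external cost = ∫₀^{x_m} (2.492 + 0.255x) dx = 2.492×26.3750 + ½×0.255×26.3750² = 154.4207.

$154.421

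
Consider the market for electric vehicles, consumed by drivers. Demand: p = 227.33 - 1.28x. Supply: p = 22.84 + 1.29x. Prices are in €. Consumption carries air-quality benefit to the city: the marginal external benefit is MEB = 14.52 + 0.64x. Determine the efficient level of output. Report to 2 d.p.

x* = 113.48

Social marginal benefit = demand + MEB = 241.85 - 0.64x.
Set SMB = MC: 241.85 - 0.64x = 22.84 + 1.29x → x* = 113.4767.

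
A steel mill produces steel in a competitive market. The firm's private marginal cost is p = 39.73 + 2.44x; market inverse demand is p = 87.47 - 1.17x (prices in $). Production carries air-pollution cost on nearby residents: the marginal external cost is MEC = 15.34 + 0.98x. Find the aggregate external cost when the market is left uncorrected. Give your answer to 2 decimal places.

Market equilibrium (private): 39.73 + 2.44x = 87.47 - 1.17x → x_m = 13.2244.
Total external cost = ∫₀^{x_m} (15.34 + 0.98x) dx = 15.34×13.2244 + ½×0.98×13.2244² = 288.5558.

$288.56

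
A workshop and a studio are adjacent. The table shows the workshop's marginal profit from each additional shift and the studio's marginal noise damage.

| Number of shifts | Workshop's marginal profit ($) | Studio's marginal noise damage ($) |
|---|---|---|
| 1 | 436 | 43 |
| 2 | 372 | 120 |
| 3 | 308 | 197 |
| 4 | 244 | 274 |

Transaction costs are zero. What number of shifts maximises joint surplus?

3

Bargaining reaches the level where marginal profit last exceeds marginal noise damage.
That holds through level 3 (308 ≥ 197) but not at 4 (244 < 274).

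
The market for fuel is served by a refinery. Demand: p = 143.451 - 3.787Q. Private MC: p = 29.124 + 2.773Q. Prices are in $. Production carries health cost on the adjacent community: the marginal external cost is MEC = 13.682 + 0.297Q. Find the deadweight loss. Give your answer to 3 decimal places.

DWL = $25.932

Market equilibrium (private): 29.124 + 2.773Q = 143.451 - 3.787Q → Q_m = 17.4279.
Social marginal cost = private MC + MEC = 42.806 + 3.070Q.
Set SMC = demand: 42.806 + 3.070Q = 143.451 - 3.787Q → Q* = 14.6777.
Between Q* and Q_m the wedge SMC − demand runs linearly from 0 to MEC(Q_m), so the loss is a triangle.
DWL = ½ × 2.7502 × 18.8581 = 25.9318.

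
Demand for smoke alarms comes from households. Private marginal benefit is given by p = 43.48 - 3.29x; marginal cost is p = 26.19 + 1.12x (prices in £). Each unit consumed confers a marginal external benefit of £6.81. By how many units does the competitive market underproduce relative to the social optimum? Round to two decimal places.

Market equilibrium (private): 26.19 + 1.12x = 43.48 - 3.29x → x_m = 3.9206.
Social marginal benefit = demand + MEB = 50.29 - 3.29x.
Set SMB = MC: 50.29 - 3.29x = 26.19 + 1.12x → x* = 5.4649.
Gap = |3.9206 − 5.4649| = 1.5443.

1.54 units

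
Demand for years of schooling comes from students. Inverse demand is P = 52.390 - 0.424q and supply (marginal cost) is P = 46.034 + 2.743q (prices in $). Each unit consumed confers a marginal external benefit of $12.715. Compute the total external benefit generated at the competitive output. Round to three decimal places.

$25.518

Market equilibrium (private): 46.034 + 2.743q = 52.390 - 0.424q → q_m = 2.0069.
Total external benefit = MEB × q_m = 12.715 × 2.0069 = 25.5177.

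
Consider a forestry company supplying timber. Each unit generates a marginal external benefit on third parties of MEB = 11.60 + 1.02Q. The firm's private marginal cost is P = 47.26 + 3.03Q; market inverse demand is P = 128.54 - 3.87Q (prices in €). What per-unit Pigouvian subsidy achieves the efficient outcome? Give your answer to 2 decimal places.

subsidy = €27.71 per unit

Social marginal cost = private MC − MEB = 35.66 + 2.01Q.
Set SMC = demand: 35.66 + 2.01Q = 128.54 - 3.87Q → Q* = 15.7959.
The Pigouvian subsidy equals MEB at Q*: 11.60 + 1.02×15.7959 = 27.7118.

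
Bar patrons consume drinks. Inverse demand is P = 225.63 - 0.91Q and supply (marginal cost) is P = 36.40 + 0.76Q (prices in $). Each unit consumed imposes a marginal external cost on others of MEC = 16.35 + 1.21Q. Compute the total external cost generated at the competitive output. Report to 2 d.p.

Market equilibrium (private): 36.40 + 0.76Q = 225.63 - 0.91Q → Q_m = 113.3114.
Total external cost = ∫₀^{Q_m} (16.35 + 1.21Q) dQ = 16.35×113.3114 + ½×1.21×113.3114² = 9620.5228.

$9620.52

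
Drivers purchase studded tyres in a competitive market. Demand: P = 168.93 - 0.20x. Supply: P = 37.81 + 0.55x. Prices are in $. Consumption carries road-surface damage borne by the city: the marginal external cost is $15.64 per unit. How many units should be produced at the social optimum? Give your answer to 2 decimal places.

Social marginal benefit = demand − MEC = 153.29 - 0.20x.
Set SMB = MC: 153.29 - 0.20x = 37.81 + 0.55x → x* = 153.9733.

x* = 153.97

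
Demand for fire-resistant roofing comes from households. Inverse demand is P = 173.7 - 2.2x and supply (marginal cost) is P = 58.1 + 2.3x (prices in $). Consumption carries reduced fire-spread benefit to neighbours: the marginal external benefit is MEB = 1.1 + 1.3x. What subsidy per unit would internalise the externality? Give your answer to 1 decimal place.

Social marginal benefit = demand + MEB = 174.8 - 0.9x.
Set SMB = MC: 174.8 - 0.9x = 58.1 + 2.3x → x* = 36.4688.
The Pigouvian subsidy equals MEB at x*: 1.1 + 1.3×36.4688 = 48.5094.

subsidy = $48.5 per unit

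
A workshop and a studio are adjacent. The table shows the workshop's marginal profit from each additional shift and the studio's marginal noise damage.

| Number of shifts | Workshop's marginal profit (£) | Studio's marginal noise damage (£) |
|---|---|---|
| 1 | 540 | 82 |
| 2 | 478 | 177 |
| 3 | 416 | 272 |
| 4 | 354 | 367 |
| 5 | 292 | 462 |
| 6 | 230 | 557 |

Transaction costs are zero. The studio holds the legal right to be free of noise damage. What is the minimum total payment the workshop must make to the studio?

£531

Efficient level: marginal profit ≥ marginal noise damage through level 3, so k* = 3.
With the studio holding the right, the workshop must at least compensate total damage at k*: 82 + 177 + 272 = 531.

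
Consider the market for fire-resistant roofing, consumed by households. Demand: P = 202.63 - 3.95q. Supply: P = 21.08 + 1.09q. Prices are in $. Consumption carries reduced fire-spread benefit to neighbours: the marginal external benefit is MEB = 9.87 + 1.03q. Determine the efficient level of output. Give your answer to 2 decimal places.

Social marginal benefit = demand + MEB = 212.50 - 2.92q.
Set SMB = MC: 212.50 - 2.92q = 21.08 + 1.09q → q* = 47.7357.

q* = 47.74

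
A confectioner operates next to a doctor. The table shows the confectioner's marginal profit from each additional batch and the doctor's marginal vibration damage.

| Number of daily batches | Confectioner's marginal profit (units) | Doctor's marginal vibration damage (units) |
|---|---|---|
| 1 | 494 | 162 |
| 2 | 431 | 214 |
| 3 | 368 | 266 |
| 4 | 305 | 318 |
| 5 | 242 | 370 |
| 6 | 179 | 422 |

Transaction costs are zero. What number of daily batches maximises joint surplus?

Bargaining reaches the level where marginal profit last exceeds marginal vibration damage.
That holds through level 3 (368 ≥ 266) but not at 4 (305 < 318).

3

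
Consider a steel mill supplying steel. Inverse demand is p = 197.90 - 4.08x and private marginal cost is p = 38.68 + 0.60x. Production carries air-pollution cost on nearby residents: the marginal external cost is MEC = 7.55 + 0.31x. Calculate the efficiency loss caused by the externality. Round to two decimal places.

DWL = 32.81

Market equilibrium (private): 38.68 + 0.60x = 197.90 - 4.08x → x_m = 34.0214.
Social marginal cost = private MC + MEC = 46.23 + 0.91x.
Set SMC = demand: 46.23 + 0.91x = 197.90 - 4.08x → x* = 30.3948.
Height of the DWL triangle at x_m is SMC(x_m) − demand(x_m) = MEC(x_m) = 18.0966.
DWL = ½ × 3.6266 × 18.0966 = 32.8146.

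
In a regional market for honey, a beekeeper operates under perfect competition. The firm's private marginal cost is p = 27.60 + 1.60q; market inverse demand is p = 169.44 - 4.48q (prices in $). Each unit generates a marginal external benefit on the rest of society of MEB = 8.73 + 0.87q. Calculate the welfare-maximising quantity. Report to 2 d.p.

q* = 28.90

Social marginal cost = private MC − MEB = 18.87 + 0.73q.
Set SMC = demand: 18.87 + 0.73q = 169.44 - 4.48q → q* = 28.9002.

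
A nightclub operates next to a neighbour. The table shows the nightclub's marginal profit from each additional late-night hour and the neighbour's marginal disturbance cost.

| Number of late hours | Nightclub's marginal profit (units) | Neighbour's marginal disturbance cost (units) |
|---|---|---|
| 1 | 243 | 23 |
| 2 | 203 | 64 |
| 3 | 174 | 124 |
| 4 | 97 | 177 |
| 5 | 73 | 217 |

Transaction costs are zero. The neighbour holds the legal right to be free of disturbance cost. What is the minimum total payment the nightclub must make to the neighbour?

Efficient level: marginal profit ≥ marginal disturbance cost through level 3, so k* = 3.
With the neighbour holding the right, the nightclub must at least compensate total damage at k*: 23 + 64 + 124 = 211.

211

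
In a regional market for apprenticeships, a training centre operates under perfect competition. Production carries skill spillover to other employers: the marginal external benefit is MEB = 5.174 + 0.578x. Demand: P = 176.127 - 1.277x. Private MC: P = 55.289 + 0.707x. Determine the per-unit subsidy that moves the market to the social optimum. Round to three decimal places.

Social marginal cost = private MC − MEB = 50.115 + 0.129x.
Set SMC = demand: 50.115 + 0.129x = 176.127 - 1.277x → x* = 89.6245.
The Pigouvian subsidy equals MEB at x*: 5.174 + 0.578×89.6245 = 56.9770.

subsidy = 56.977 per unit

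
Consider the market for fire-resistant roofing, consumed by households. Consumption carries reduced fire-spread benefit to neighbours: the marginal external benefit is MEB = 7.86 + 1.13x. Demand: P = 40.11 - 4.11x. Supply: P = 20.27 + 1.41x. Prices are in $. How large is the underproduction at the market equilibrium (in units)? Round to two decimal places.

2.72 units

Market equilibrium (private): 20.27 + 1.41x = 40.11 - 4.11x → x_m = 3.5942.
Social marginal benefit = demand + MEB = 47.97 - 2.98x.
Set SMB = MC: 47.97 - 2.98x = 20.27 + 1.41x → x* = 6.3098.
Gap = |3.5942 − 6.3098| = 2.7156.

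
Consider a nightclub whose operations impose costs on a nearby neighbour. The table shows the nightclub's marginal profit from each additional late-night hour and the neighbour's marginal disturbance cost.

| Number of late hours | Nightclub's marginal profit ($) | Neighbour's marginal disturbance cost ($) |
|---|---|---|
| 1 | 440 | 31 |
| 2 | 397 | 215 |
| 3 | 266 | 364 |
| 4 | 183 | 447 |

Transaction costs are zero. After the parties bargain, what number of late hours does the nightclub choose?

2

Bargaining reaches the level where marginal profit last exceeds marginal disturbance cost.
That holds through level 2 (397 ≥ 215) but not at 3 (266 < 364).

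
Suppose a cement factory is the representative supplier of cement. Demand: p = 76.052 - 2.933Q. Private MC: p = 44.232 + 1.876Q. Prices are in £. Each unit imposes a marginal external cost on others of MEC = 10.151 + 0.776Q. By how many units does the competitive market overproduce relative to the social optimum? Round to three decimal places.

2.737 units

Market equilibrium (private): 44.232 + 1.876Q = 76.052 - 2.933Q → Q_m = 6.6168.
Social marginal cost = private MC + MEC = 54.383 + 2.652Q.
Set SMC = demand: 54.383 + 2.652Q = 76.052 - 2.933Q → Q* = 3.8799.
Gap = |6.6168 − 3.8799| = 2.7369.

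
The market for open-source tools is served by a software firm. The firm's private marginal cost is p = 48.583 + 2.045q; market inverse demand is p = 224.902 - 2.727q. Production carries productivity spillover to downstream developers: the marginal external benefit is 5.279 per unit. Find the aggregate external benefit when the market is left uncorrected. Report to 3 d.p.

195.052

Market equilibrium (private): 48.583 + 2.045q = 224.902 - 2.727q → q_m = 36.9487.
Total external benefit = MEB × q_m = 5.279 × 36.9487 = 195.0522.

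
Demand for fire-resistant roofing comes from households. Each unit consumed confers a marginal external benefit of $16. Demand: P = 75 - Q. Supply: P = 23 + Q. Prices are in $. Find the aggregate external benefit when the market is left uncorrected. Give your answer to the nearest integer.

$416

Market equilibrium (private): 23 + Q = 75 - Q → Q_m = 26.0000.
Total external benefit = MEB × Q_m = 16 × 26.0000 = 416.0000.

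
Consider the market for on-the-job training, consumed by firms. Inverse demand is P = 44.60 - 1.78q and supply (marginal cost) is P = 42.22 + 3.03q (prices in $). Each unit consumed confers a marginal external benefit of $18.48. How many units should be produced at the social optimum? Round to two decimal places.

Social marginal benefit = demand + MEB = 63.08 - 1.78q.
Set SMB = MC: 63.08 - 1.78q = 42.22 + 3.03q → q* = 4.3368.

q* = 4.34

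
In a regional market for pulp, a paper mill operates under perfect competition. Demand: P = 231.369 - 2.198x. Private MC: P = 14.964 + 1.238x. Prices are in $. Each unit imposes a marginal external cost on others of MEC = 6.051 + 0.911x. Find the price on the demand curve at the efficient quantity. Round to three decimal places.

Social marginal cost = private MC + MEC = 21.015 + 2.149x.
Set SMC = demand: 21.015 + 2.149x = 231.369 - 2.198x → x* = 48.3906.
Consumer price on the demand curve at x*: 231.369 − 2.198×48.3906 = 125.0065.

P = $125.006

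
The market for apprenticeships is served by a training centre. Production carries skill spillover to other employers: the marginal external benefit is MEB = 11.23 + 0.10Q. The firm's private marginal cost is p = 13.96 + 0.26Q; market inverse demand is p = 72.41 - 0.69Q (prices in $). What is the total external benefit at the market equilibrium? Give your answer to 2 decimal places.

Market equilibrium (private): 13.96 + 0.26Q = 72.41 - 0.69Q → Q_m = 61.5263.
Total external benefit = ∫₀^{Q_m} (11.23 + 0.10Q) dQ = 11.23×61.5263 + ½×0.10×61.5263² = 880.2146.

$880.21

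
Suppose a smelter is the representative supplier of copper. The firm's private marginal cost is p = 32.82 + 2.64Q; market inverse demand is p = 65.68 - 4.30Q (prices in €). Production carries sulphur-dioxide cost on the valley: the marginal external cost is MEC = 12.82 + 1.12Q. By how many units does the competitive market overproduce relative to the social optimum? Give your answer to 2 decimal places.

2.25 units

Market equilibrium (private): 32.82 + 2.64Q = 65.68 - 4.30Q → Q_m = 4.7349.
Social marginal cost = private MC + MEC = 45.64 + 3.76Q.
Set SMC = demand: 45.64 + 3.76Q = 65.68 - 4.30Q → Q* = 2.4864.
Gap = |4.7349 − 2.4864| = 2.2485.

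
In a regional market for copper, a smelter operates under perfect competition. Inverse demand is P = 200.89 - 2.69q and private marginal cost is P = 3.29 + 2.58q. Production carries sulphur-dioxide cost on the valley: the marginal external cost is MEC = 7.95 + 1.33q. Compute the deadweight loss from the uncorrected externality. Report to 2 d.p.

Market equilibrium (private): 3.29 + 2.58q = 200.89 - 2.69q → q_m = 37.4953.
Social marginal cost = private MC + MEC = 11.24 + 3.91q.
Set SMC = demand: 11.24 + 3.91q = 200.89 - 2.69q → q* = 28.7348.
Between q* and q_m the wedge SMC − demand runs linearly from 0 to MEC(q_m), so the loss is a triangle.
DWL = ½ × 8.7605 × 57.8187 = 253.2604.

DWL = 253.26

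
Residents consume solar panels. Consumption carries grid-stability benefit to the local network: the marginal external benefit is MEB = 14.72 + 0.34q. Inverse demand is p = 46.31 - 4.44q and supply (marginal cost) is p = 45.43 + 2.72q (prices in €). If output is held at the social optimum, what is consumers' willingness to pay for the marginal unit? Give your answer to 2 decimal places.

P = €36.15

Social marginal benefit = demand + MEB = 61.03 - 4.10q.
Set SMB = MC: 61.03 - 4.10q = 45.43 + 2.72q → q* = 2.2874.
Consumer price on the demand curve at q*: 46.31 − 4.44×2.2874 = 36.1539.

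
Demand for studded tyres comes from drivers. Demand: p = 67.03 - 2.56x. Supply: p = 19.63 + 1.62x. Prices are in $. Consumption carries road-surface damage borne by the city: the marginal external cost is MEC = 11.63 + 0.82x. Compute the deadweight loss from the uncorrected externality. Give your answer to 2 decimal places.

Market equilibrium (private): 19.63 + 1.62x = 67.03 - 2.56x → x_m = 11.3397.
Social marginal benefit = demand − MEC = 55.40 - 3.38x.
Set SMB = MC: 55.40 - 3.38x = 19.63 + 1.62x → x* = 7.1540.
Height of the DWL triangle at x_m is MC(x_m) − SMB(x_m) = MEC(x_m) = 20.9286.
DWL = ½ × 4.1857 × 20.9286 = 43.8004.

DWL = $43.80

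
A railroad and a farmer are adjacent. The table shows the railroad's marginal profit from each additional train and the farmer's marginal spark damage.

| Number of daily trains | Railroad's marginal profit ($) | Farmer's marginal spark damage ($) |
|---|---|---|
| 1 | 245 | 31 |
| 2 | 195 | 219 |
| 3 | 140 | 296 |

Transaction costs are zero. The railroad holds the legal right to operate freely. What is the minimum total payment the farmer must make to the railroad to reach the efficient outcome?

Left alone the railroad would choose level 3 (marginal profit stays positive).
Efficient level: k* = 1 (marginal profit ≥ marginal spark damage through 1).
The farmer must at least cover the railroad's forgone profit from cutting 3→1: 195 + 140 = 335.

$335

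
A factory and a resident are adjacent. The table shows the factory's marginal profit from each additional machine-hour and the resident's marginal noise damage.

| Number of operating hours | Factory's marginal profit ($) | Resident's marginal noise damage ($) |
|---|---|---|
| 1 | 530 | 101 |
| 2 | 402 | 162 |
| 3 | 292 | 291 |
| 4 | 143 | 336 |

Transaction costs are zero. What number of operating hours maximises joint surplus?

Bargaining reaches the level where marginal profit last exceeds marginal noise damage.
That holds through level 3 (292 ≥ 291) but not at 4 (143 < 336).

3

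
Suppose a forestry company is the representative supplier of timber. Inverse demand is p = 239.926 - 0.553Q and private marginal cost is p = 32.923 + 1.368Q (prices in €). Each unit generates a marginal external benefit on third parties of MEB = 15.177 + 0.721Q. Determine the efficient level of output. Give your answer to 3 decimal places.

Q* = 185.150

Social marginal cost = private MC − MEB = 17.746 + 0.647Q.
Set SMC = demand: 17.746 + 0.647Q = 239.926 - 0.553Q → Q* = 185.1500.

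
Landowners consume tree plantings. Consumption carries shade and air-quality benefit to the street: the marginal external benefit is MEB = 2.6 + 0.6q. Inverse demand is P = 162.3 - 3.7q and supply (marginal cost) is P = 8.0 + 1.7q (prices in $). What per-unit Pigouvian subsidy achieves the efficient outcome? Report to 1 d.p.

subsidy = $22.2 per unit

Social marginal benefit = demand + MEB = 164.9 - 3.1q.
Set SMB = MC: 164.9 - 3.1q = 8.0 + 1.7q → q* = 32.6875.
The Pigouvian subsidy equals MEB at q*: 2.6 + 0.6×32.6875 = 22.2125.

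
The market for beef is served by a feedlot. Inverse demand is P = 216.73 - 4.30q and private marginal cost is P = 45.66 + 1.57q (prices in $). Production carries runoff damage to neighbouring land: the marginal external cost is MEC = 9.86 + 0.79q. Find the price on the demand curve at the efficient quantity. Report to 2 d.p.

Social marginal cost = private MC + MEC = 55.52 + 2.36q.
Set SMC = demand: 55.52 + 2.36q = 216.73 - 4.30q → q* = 24.2057.
Consumer price on the demand curve at q*: 216.73 − 4.30×24.2057 = 112.6455.

P = $112.65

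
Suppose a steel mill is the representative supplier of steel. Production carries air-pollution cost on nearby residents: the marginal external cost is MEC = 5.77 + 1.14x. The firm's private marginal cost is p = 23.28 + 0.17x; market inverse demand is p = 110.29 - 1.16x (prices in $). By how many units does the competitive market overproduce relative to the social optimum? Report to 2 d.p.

32.53 units

Market equilibrium (private): 23.28 + 0.17x = 110.29 - 1.16x → x_m = 65.4211.
Social marginal cost = private MC + MEC = 29.05 + 1.31x.
Set SMC = demand: 29.05 + 1.31x = 110.29 - 1.16x → x* = 32.8907.
Gap = |65.4211 − 32.8907| = 32.5304.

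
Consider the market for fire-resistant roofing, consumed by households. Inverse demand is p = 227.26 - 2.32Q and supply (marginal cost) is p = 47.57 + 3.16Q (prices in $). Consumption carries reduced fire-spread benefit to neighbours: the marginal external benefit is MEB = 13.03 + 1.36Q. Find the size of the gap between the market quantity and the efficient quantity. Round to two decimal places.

Market equilibrium (private): 47.57 + 3.16Q = 227.26 - 2.32Q → Q_m = 32.7901.
Social marginal benefit = demand + MEB = 240.29 - 0.96Q.
Set SMB = MC: 240.29 - 0.96Q = 47.57 + 3.16Q → Q* = 46.7767.
Gap = |32.7901 − 46.7767| = 13.9866.

13.99 units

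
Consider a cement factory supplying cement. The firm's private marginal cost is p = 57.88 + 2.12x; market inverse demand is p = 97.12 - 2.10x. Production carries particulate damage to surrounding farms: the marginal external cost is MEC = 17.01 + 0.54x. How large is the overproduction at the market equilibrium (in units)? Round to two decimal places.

4.63 units

Market equilibrium (private): 57.88 + 2.12x = 97.12 - 2.10x → x_m = 9.2986.
Social marginal cost = private MC + MEC = 74.89 + 2.66x.
Set SMC = demand: 74.89 + 2.66x = 97.12 - 2.10x → x* = 4.6702.
Gap = |9.2986 − 4.6702| = 4.6284.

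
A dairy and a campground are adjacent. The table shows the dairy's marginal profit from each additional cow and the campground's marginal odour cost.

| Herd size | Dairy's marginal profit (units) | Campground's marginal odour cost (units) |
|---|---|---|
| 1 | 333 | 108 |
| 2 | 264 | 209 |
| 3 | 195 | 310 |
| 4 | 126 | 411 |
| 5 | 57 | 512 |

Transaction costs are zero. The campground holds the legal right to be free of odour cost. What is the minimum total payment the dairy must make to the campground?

317

Efficient level: marginal profit ≥ marginal odour cost through level 2, so k* = 2.
With the campground holding the right, the dairy must at least compensate total damage at k*: 108 + 209 = 317.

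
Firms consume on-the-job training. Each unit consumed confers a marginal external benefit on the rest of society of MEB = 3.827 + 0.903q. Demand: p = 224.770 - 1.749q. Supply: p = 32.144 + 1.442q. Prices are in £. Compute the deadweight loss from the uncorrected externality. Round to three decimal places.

Market equilibrium (private): 32.144 + 1.442q = 224.770 - 1.749q → q_m = 60.3654.
Social marginal benefit = demand + MEB = 228.597 - 0.846q.
Set SMB = MC: 228.597 - 0.846q = 32.144 + 1.442q → q* = 85.8623.
Height of the DWL triangle at q_m is SMB(q_m) − MC(q_m) = MEB(q_m) = 58.3370.
DWL = ½ × 25.4969 × 58.3370 = 743.7063.

DWL = £743.706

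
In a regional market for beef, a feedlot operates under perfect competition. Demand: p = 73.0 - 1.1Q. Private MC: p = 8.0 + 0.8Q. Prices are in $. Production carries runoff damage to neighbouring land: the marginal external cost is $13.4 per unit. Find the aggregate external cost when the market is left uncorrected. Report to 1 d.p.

$458.4

Market equilibrium (private): 8.0 + 0.8Q = 73.0 - 1.1Q → Q_m = 34.2105.
Total external cost = MEC × Q_m = 13.4 × 34.2105 = 458.4207.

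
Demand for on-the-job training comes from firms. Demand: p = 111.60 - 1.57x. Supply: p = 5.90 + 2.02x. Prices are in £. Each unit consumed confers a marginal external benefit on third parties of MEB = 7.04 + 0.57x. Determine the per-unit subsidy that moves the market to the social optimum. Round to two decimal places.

Social marginal benefit = demand + MEB = 118.64 - x.
Set SMB = MC: 118.64 - x = 5.90 + 2.02x → x* = 37.3311.
The Pigouvian subsidy equals MEB at x*: 7.04 + 0.57×37.3311 = 28.3187.

subsidy = £28.32 per unit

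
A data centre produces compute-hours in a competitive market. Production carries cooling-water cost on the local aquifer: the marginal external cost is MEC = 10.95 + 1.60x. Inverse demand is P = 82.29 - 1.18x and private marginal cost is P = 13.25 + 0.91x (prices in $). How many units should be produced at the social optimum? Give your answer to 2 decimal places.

Social marginal cost = private MC + MEC = 24.20 + 2.51x.
Set SMC = demand: 24.20 + 2.51x = 82.29 - 1.18x → x* = 15.7425.

x* = 15.74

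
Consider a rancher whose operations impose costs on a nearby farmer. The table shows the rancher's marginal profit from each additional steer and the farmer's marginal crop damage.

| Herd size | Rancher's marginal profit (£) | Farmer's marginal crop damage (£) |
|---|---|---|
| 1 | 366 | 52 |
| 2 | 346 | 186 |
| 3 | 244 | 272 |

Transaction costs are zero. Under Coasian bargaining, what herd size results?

2

Bargaining reaches the level where marginal profit last exceeds marginal crop damage.
That holds through level 2 (346 ≥ 186) but not at 3 (244 < 272).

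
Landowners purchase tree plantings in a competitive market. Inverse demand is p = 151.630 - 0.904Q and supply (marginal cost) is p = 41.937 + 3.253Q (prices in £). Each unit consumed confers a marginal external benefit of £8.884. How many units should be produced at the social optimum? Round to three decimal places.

Social marginal benefit = demand + MEB = 160.514 - 0.904Q.
Set SMB = MC: 160.514 - 0.904Q = 41.937 + 3.253Q → Q* = 28.5247.

Q* = 28.525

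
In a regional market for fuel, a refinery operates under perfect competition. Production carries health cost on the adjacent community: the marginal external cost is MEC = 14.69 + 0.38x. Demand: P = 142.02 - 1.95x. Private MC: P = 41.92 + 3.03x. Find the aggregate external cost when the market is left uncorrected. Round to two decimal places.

372.04

Market equilibrium (private): 41.92 + 3.03x = 142.02 - 1.95x → x_m = 20.1004.
Total external cost = ∫₀^{x_m} (14.69 + 0.38x) dx = 14.69×20.1004 + ½×0.38×20.1004² = 372.0398.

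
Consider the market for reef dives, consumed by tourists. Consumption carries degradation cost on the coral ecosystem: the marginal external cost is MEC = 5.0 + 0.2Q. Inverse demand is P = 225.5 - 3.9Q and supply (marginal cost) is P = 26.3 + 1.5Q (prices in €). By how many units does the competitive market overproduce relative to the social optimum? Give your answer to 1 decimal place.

Market equilibrium (private): 26.3 + 1.5Q = 225.5 - 3.9Q → Q_m = 36.8889.
Social marginal benefit = demand − MEC = 220.5 - 4.1Q.
Set SMB = MC: 220.5 - 4.1Q = 26.3 + 1.5Q → Q* = 34.6786.
Gap = |36.8889 − 34.6786| = 2.2103.

2.2 units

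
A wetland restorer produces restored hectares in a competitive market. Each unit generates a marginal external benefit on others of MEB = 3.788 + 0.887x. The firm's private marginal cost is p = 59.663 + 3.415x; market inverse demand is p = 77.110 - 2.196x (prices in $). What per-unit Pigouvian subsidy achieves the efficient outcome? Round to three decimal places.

subsidy = $7.775 per unit

Social marginal cost = private MC − MEB = 55.875 + 2.528x.
Set SMC = demand: 55.875 + 2.528x = 77.110 - 2.196x → x* = 4.4951.
The Pigouvian subsidy equals MEB at x*: 3.788 + 0.887×4.4951 = 7.7752.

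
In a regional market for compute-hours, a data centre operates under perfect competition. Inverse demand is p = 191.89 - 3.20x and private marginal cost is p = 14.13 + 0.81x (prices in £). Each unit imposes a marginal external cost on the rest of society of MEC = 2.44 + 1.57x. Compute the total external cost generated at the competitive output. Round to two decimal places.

Market equilibrium (private): 14.13 + 0.81x = 191.89 - 3.20x → x_m = 44.3292.
Total external cost = ∫₀^{x_m} (2.44 + 1.57x) dx = 2.44×44.3292 + ½×1.57×44.3292² = 1650.7495.

£1650.75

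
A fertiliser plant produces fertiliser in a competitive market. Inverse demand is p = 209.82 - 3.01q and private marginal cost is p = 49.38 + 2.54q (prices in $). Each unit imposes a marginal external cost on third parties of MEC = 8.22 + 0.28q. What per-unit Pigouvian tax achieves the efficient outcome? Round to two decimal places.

tax = $15.53 per unit

Social marginal cost = private MC + MEC = 57.60 + 2.82q.
Set SMC = demand: 57.60 + 2.82q = 209.82 - 3.01q → q* = 26.1098.
The Pigouvian tax equals MEC at q*: 8.22 + 0.28×26.1098 = 15.5307.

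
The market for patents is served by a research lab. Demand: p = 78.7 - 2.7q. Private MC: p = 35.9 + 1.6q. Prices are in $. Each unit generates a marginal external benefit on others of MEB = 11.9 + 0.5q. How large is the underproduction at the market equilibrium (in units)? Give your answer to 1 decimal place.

Market equilibrium (private): 35.9 + 1.6q = 78.7 - 2.7q → q_m = 9.9535.
Social marginal cost = private MC − MEB = 24.0 + 1.1q.
Set SMC = demand: 24.0 + 1.1q = 78.7 - 2.7q → q* = 14.3947.
Gap = |9.9535 − 14.3947| = 4.4412.

4.4 units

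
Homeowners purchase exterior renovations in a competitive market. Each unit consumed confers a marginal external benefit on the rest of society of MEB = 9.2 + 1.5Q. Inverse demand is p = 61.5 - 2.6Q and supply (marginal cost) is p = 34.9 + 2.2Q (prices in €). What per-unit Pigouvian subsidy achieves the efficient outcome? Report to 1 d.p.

Social marginal benefit = demand + MEB = 70.7 - 1.1Q.
Set SMB = MC: 70.7 - 1.1Q = 34.9 + 2.2Q → Q* = 10.8485.
The Pigouvian subsidy equals MEB at Q*: 9.2 + 1.5×10.8485 = 25.4728.

subsidy = €25.5 per unit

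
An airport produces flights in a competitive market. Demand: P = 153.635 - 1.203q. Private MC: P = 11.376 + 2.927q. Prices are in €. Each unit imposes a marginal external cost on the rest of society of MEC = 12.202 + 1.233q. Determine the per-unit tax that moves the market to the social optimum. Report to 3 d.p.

tax = €42.103 per unit

Social marginal cost = private MC + MEC = 23.578 + 4.160q.
Set SMC = demand: 23.578 + 4.160q = 153.635 - 1.203q → q* = 24.2508.
The Pigouvian tax equals MEC at q*: 12.202 + 1.233×24.2508 = 42.1032.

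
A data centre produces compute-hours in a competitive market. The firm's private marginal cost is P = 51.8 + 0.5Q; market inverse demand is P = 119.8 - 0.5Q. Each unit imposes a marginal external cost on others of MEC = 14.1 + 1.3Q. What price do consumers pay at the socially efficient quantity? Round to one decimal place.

P = 108.1

Social marginal cost = private MC + MEC = 65.9 + 1.8Q.
Set SMC = demand: 65.9 + 1.8Q = 119.8 - 0.5Q → Q* = 23.4348.
Consumer price on the demand curve at Q*: 119.8 − 0.5×23.4348 = 108.0826.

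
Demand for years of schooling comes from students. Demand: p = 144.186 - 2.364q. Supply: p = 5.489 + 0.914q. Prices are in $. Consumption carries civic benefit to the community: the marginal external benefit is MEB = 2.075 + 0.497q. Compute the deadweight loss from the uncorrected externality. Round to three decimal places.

Market equilibrium (private): 5.489 + 0.914q = 144.186 - 2.364q → q_m = 42.3115.
Social marginal benefit = demand + MEB = 146.261 - 1.867q.
Set SMB = MC: 146.261 - 1.867q = 5.489 + 0.914q → q* = 50.6192.
Between q* and q_m the wedge SMB − MC runs linearly from 0 to MEB(q_m), so the loss is a triangle.
DWL = ½ × 8.3077 × 23.1038 = 95.9697.

DWL = $95.970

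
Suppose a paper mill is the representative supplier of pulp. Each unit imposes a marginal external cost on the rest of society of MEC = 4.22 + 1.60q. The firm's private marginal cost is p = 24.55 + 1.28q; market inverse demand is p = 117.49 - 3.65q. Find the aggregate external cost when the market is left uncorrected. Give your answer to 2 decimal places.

Market equilibrium (private): 24.55 + 1.28q = 117.49 - 3.65q → q_m = 18.8519.
Total external cost = ∫₀^{q_m} (4.22 + 1.60q) dq = 4.22×18.8519 + ½×1.60×18.8519² = 363.8703.

363.87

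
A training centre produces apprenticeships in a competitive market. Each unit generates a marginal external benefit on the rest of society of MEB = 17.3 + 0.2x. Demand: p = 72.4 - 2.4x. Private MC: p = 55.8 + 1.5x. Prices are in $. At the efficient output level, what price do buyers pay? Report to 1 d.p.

P = $50.4

Social marginal cost = private MC − MEB = 38.5 + 1.3x.
Set SMC = demand: 38.5 + 1.3x = 72.4 - 2.4x → x* = 9.1622.
Consumer price on the demand curve at x*: 72.4 − 2.4×9.1622 = 50.4107.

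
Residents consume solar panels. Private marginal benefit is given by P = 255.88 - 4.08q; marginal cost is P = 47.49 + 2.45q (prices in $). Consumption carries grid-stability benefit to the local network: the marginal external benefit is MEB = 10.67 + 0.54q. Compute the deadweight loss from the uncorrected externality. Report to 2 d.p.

DWL = $64.99

Market equilibrium (private): 47.49 + 2.45q = 255.88 - 4.08q → q_m = 31.9127.
Social marginal benefit = demand + MEB = 266.55 - 3.54q.
Set SMB = MC: 266.55 - 3.54q = 47.49 + 2.45q → q* = 36.5710.
Height of the DWL triangle at q_m is SMB(q_m) − MC(q_m) = MEB(q_m) = 27.9029.
DWL = ½ × 4.6583 × 27.9029 = 64.9900.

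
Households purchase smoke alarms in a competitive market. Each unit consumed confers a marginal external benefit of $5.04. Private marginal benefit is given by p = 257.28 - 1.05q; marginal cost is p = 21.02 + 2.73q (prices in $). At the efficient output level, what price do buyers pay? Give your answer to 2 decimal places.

Social marginal benefit = demand + MEB = 262.32 - 1.05q.
Set SMB = MC: 262.32 - 1.05q = 21.02 + 2.73q → q* = 63.8360.
Consumer price on the demand curve at q*: 257.28 − 1.05×63.8360 = 190.2522.

P = $190.25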